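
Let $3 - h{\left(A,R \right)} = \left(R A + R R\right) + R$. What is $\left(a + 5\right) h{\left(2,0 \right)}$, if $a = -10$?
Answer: $-15$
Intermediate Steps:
$h{\left(A,R \right)} = 3 - R - R^{2} - A R$ ($h{\left(A,R \right)} = 3 - \left(\left(R A + R R\right) + R\right) = 3 - \left(\left(A R + R^{2}\right) + R\right) = 3 - \left(\left(R^{2} + A R\right) + R\right) = 3 - \left(R + R^{2} + A R\right) = 3 - R - R^{2} - A R$)
$\left(a + 5\right) h{\left(2,0 \right)} = \left(-10 + 5\right) \left(3 - 0 - 0^{2} - 2 \cdot 0\right) = - 5 \left(3 + 0 - 0 + 0\right) = - 5 \left(3 + 0 + 0 + 0\right) = \left(-5\right) 3 = -15$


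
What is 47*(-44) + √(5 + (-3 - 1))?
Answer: -2067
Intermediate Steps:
47*(-44) + √(5 + (-3 - 1)) = -2068 + √(5 - 4) = -2068 + √1 = -2068 + 1 = -2067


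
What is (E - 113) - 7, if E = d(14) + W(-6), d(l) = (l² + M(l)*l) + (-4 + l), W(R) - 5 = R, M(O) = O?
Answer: 281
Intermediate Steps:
W(R) = 5 + R
d(l) = -4 + l + 2*l² (d(l) = (l² + l*l) + (-4 + l) = (l² + l²) + (-4 + l) = 2*l² + (-4 + l) = -4 + l + 2*l²)
E = 401 (E = (-4 + 14 + 2*14²) + (5 - 6) = (-4 + 14 + 2*196) - 1 = (-4 + 14 + 392) - 1 = 402 - 1 = 401)
(E - 113) - 7 = (401 - 113) - 7 = 288 - 7 = 281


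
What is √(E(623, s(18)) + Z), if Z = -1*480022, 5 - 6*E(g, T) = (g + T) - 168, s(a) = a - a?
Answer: I*√480097 ≈ 692.89*I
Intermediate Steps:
s(a) = 0
E(g, T) = 173/6 - T/6 - g/6 (E(g, T) = ⅚ - ((g + T) - 168)/6 = ⅚ - ((T + g) - 168)/6 = ⅚ - (-168 + T + g)/6 = ⅚ + (28 - T/6 - g/6) = 173/6 - T/6 - g/6)
Z = -480022
√(E(623, s(18)) + Z) = √((173/6 - ⅙*0 - ⅙*623) - 480022) = √((173/6 + 0 - 623/6) - 480022) = √(-75 - 480022) = √(-480097) = I*√480097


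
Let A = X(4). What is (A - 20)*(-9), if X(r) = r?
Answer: 144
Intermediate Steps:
A = 4
(A - 20)*(-9) = (4 - 20)*(-9) = -16*(-9) = 144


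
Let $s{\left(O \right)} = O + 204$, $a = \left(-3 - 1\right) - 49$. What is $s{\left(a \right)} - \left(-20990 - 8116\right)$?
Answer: $29257$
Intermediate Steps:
$a = -53$ ($a = -4 - 49 = -53$)
$s{\left(O \right)} = 204 + O$
$s{\left(a \right)} - \left(-20990 - 8116\right) = \left(204 - 53\right) - \left(-20990 - 8116\right) = 151 - -29106 = 151 + 29106 = 29257$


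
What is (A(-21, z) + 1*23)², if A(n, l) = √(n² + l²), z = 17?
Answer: (23 + √730)² ≈ 2501.9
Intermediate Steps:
A(n, l) = √(l² + n²)
(A(-21, z) + 1*23)² = (√(17² + (-21)²) + 1*23)² = (√(289 + 441) + 23)² = (√730 + 23)² = (23 + √730)²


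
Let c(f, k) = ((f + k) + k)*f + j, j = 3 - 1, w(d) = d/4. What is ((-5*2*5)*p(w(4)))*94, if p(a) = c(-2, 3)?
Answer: 28200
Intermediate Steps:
w(d) = d/4 (w(d) = d*(¼) = d/4)
j = 2
c(f, k) = 2 + f*(f + 2*k) (c(f, k) = ((f + k) + k)*f + 2 = (f + 2*k)*f + 2 = f*(f + 2*k) + 2 = 2 + f*(f + 2*k))
p(a) = -6 (p(a) = 2 + (-2)² + 2*(-2)*3 = 2 + 4 - 12 = -6)
((-5*2*5)*p(w(4)))*94 = ((-5*2*5)*(-6))*94 = (-10*5*(-6))*94 = -50*(-6)*94 = 300*94 = 28200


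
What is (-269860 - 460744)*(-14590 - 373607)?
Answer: 283618280988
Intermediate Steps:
(-269860 - 460744)*(-14590 - 373607) = -730604*(-388197) = 283618280988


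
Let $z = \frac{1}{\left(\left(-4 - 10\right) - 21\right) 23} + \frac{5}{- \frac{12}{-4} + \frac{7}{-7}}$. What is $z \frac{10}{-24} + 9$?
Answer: $\frac{10251}{1288} \approx 7.9588$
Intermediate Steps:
$z = \frac{4023}{1610}$ ($z = \frac{1}{\left(-4 - 10\right) - 21} \cdot \frac{1}{23} + \frac{5}{\left(-12\right) \left(- \frac{1}{4}\right) + 7 \left(- \frac{1}{7}\right)} = \frac{1}{-14 - 21} \cdot \frac{1}{23} + \frac{5}{3 - 1} = \frac{1}{-35} \cdot \frac{1}{23} + \frac{5}{2} = \left(- \frac{1}{35}\right) \frac{1}{23} + 5 \cdot \frac{1}{2} = - \frac{1}{805} + \frac{5}{2} = \frac{4023}{1610} \approx 2.4988$)
$z \frac{10}{-24} + 9 = \frac{4023 \frac{10}{-24}}{1610} + 9 = \frac{4023 \cdot 10 \left(- \frac{1}{24}\right)}{1610} + 9 = \frac{4023}{1610} \left(- \frac{5}{12}\right) + 9 = - \frac{1341}{1288} + 9 = \frac{10251}{1288}$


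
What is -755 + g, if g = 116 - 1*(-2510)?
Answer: 1871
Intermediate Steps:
g = 2626 (g = 116 + 2510 = 2626)
-755 + g = -755 + 2626 = 1871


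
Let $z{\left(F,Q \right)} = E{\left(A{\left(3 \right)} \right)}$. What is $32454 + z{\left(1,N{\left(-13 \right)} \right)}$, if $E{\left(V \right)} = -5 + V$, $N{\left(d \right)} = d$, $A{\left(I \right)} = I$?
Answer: $32452$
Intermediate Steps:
$z{\left(F,Q \right)} = -2$ ($z{\left(F,Q \right)} = -5 + 3 = -2$)
$32454 + z{\left(1,N{\left(-13 \right)} \right)} = 32454 - 2 = 32452$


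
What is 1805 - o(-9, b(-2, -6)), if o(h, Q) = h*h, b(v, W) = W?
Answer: 1724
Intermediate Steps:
o(h, Q) = h²
1805 - o(-9, b(-2, -6)) = 1805 - 1*(-9)² = 1805 - 1*81 = 1805 - 81 = 1724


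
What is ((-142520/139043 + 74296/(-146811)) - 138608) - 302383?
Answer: -9001999002458591/20413041873 ≈ -4.4099e+5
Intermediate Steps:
((-142520/139043 + 74296/(-146811)) - 138608) - 302383 = ((-142520*1/139043 + 74296*(-1/146811)) - 138608) - 302383 = ((-142520/139043 - 74296/146811) - 138608) - 302383 = (-31253842448/20413041873 - 138608) - 302383 = -2829442161775232/20413041873 - 302383 = -9001999002458591/20413041873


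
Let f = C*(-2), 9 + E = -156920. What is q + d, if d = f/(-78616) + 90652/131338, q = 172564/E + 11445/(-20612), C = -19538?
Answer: -3051187310252033117/2087395294325496124 ≈ -1.4617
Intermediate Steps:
E = -156929 (E = -9 - 156920 = -156929)
f = 39076 (f = -19538*(-2) = 39076)
q = -5352941573/3234620548 (q = 172564/(-156929) + 11445/(-20612) = 172564*(-1/156929) + 11445*(-1/20612) = -172564/156929 - 11445/20612 = -5352941573/3234620548 ≈ -1.6549)
d = 249316743/1290658526 (d = 39076/(-78616) + 90652/131338 = 39076*(-1/78616) + 90652*(1/131338) = -9769/19654 + 45326/65669 = 249316743/1290658526 ≈ 0.19317)
q + d = -5352941573/3234620548 + 249316743/1290658526 = -3051187310252033117/2087395294325496124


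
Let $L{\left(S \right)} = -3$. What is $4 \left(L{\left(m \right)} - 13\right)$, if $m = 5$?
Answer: $-64$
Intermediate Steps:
$4 \left(L{\left(m \right)} - 13\right) = 4 \left(-3 - 13\right) = 4 \left(-16\right) = -64$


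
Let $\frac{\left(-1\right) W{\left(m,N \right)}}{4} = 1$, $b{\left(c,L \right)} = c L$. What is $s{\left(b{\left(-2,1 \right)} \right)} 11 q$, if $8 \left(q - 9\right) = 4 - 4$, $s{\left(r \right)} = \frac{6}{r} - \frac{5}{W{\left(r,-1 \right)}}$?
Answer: $- \frac{693}{4} \approx -173.25$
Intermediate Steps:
$b{\left(c,L \right)} = L c$
$W{\left(m,N \right)} = -4$ ($W{\left(m,N \right)} = \left(-4\right) 1 = -4$)
$s{\left(r \right)} = \frac{5}{4} + \frac{6}{r}$ ($s{\left(r \right)} = \frac{6}{r} - \frac{5}{-4} = \frac{6}{r} - - \frac{5}{4} = \frac{6}{r} + \frac{5}{4} = \frac{5}{4} + \frac{6}{r}$)
$q = 9$ ($q = 9 + \frac{4 - 4}{8} = 9 + \frac{1}{8} \cdot 0 = 9 + 0 = 9$)
$s{\left(b{\left(-2,1 \right)} \right)} 11 q = \left(\frac{5}{4} + \frac{6}{1 \left(-2\right)}\right) 11 \cdot 9 = \left(\frac{5}{4} + \frac{6}{-2}\right) 11 \cdot 9 = \left(\frac{5}{4} + 6 \left(- \frac{1}{2}\right)\right) 11 \cdot 9 = \left(\frac{5}{4} - 3\right) 11 \cdot 9 = \left(- \frac{7}{4}\right) 11 \cdot 9 = \left(- \frac{77}{4}\right) 9 = - \frac{693}{4}$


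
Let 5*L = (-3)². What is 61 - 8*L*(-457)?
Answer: 33209/5 ≈ 6641.8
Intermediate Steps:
L = 9/5 (L = (⅕)*(-3)² = (⅕)*9 = 9/5 ≈ 1.8000)
61 - 8*L*(-457) = 61 - 8*9/5*(-457) = 61 - 72/5*(-457) = 61 + 32904/5 = 33209/5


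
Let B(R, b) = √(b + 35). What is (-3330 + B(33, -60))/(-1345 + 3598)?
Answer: -1110/751 + 5*I/2253 ≈ -1.478 + 0.0022193*I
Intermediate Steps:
B(R, b) = √(35 + b)
(-3330 + B(33, -60))/(-1345 + 3598) = (-3330 + √(35 - 60))/(-1345 + 3598) = (-3330 + √(-25))/2253 = (-3330 + 5*I)*(1/2253) = -1110/751 + 5*I/2253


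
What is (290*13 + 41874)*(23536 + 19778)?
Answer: 1977024216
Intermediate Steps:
(290*13 + 41874)*(23536 + 19778) = (3770 + 41874)*43314 = 45644*43314 = 1977024216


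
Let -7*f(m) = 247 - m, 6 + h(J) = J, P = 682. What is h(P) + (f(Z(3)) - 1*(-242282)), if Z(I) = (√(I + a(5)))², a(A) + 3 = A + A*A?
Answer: 242927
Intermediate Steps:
h(J) = -6 + J
a(A) = -3 + A + A² (a(A) = -3 + (A + A*A) = -3 + (A + A²) = -3 + A + A²)
Z(I) = 27 + I (Z(I) = (√(I + (-3 + 5 + 5²)))² = (√(I + (-3 + 5 + 25)))² = (√(I + 27))² = (√(27 + I))² = 27 + I)
f(m) = -247/7 + m/7 (f(m) = -(247 - m)/7 = -247/7 + m/7)
h(P) + (f(Z(3)) - 1*(-242282)) = (-6 + 682) + ((-247/7 + (27 + 3)/7) - 1*(-242282)) = 676 + ((-247/7 + (⅐)*30) + 242282) = 676 + ((-247/7 + 30/7) + 242282) = 676 + (-31 + 242282) = 676 + 242251 = 242927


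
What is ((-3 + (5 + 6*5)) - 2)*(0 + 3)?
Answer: 90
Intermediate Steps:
((-3 + (5 + 6*5)) - 2)*(0 + 3) = ((-3 + (5 + 30)) - 2)*3 = ((-3 + 35) - 2)*3 = (32 - 2)*3 = 30*3 = 90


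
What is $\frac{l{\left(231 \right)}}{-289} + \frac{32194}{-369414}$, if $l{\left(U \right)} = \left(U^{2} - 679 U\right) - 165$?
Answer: $\frac{19140782638}{53380323} \approx 358.57$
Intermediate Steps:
$l{\left(U \right)} = -165 + U^{2} - 679 U$
$\frac{l{\left(231 \right)}}{-289} + \frac{32194}{-369414} = \frac{-165 + 231^{2} - 156849}{-289} + \frac{32194}{-369414} = \left(-165 + 53361 - 156849\right) \left(- \frac{1}{289}\right) + 32194 \left(- \frac{1}{369414}\right) = \left(-103653\right) \left(- \frac{1}{289}\right) - \frac{16097}{184707} = \frac{103653}{289} - \frac{16097}{184707} = \frac{19140782638}{53380323}$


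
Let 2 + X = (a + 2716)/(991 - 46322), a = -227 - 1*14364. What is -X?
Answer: 78787/45331 ≈ 1.7380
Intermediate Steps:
a = -14591 (a = -227 - 14364 = -14591)
X = -78787/45331 (X = -2 + (-14591 + 2716)/(991 - 46322) = -2 - 11875/(-45331) = -2 - 11875*(-1/45331) = -2 + 11875/45331 = -78787/45331 ≈ -1.7380)
-X = -1*(-78787/45331) = 78787/45331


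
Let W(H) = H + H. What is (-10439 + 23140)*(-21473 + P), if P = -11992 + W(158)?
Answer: -421025449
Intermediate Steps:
W(H) = 2*H
P = -11676 (P = -11992 + 2*158 = -11992 + 316 = -11676)
(-10439 + 23140)*(-21473 + P) = (-10439 + 23140)*(-21473 - 11676) = 12701*(-33149) = -421025449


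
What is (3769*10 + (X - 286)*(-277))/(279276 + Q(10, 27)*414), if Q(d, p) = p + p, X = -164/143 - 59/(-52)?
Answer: 66875603/172533504 ≈ 0.38761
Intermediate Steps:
X = -7/572 (X = -164*1/143 - 59*(-1/52) = -164/143 + 59/52 = -7/572 ≈ -0.012238)
Q(d, p) = 2*p
(3769*10 + (X - 286)*(-277))/(279276 + Q(10, 27)*414) = (3769*10 + (-7/572 - 286)*(-277))/(279276 + (2*27)*414) = (37690 - 163599/572*(-277))/(279276 + 54*414) = (37690 + 45316923/572)/(279276 + 22356) = (66875603/572)/301632 = (66875603/572)*(1/301632) = 66875603/172533504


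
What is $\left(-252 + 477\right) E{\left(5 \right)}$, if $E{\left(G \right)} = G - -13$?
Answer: $4050$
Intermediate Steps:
$E{\left(G \right)} = 13 + G$ ($E{\left(G \right)} = G + 13 = 13 + G$)
$\left(-252 + 477\right) E{\left(5 \right)} = \left(-252 + 477\right) \left(13 + 5\right) = 225 \cdot 18 = 4050$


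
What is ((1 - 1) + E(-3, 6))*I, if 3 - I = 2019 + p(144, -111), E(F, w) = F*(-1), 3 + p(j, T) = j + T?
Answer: -6138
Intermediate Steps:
p(j, T) = -3 + T + j (p(j, T) = -3 + (j + T) = -3 + (T + j) = -3 + T + j)
E(F, w) = -F
I = -2046 (I = 3 - (2019 + (-3 - 111 + 144)) = 3 - (2019 + 30) = 3 - 1*2049 = 3 - 2049 = -2046)
((1 - 1) + E(-3, 6))*I = ((1 - 1) - 1*(-3))*(-2046) = (0 + 3)*(-2046) = 3*(-2046) = -6138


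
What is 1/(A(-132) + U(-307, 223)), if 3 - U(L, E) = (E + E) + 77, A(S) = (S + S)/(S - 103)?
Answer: -235/121936 ≈ -0.0019272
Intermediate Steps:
A(S) = 2*S/(-103 + S) (A(S) = (2*S)/(-103 + S) = 2*S/(-103 + S))
U(L, E) = -74 - 2*E (U(L, E) = 3 - ((E + E) + 77) = 3 - (2*E + 77) = 3 - (77 + 2*E) = 3 + (-77 - 2*E) = -74 - 2*E)
1/(A(-132) + U(-307, 223)) = 1/(2*(-132)/(-103 - 132) + (-74 - 2*223)) = 1/(2*(-132)/(-235) + (-74 - 446)) = 1/(2*(-132)*(-1/235) - 520) = 1/(264/235 - 520) = 1/(-121936/235) = -235/121936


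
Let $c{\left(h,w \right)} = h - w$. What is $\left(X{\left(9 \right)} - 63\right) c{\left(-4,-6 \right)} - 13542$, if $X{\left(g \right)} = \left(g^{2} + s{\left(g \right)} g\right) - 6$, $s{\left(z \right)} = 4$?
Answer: $-13446$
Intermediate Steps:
$X{\left(g \right)} = -6 + g^{2} + 4 g$ ($X{\left(g \right)} = \left(g^{2} + 4 g\right) - 6 = -6 + g^{2} + 4 g$)
$\left(X{\left(9 \right)} - 63\right) c{\left(-4,-6 \right)} - 13542 = \left(\left(-6 + 9^{2} + 4 \cdot 9\right) - 63\right) \left(-4 - -6\right) - 13542 = \left(\left(-6 + 81 + 36\right) - 63\right) \left(-4 + 6\right) - 13542 = \left(111 - 63\right) 2 - 13542 = 48 \cdot 2 - 13542 = 96 - 13542 = -13446$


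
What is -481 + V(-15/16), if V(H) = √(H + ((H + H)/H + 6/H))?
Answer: -481 + I*√2135/20 ≈ -481.0 + 2.3103*I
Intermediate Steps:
V(H) = √(2 + H + 6/H) (V(H) = √(H + ((2*H)/H + 6/H)) = √(H + (2 + 6/H)) = √(2 + H + 6/H))
-481 + V(-15/16) = -481 + √(2 - 15/16 + 6/((-15/16))) = -481 + √(2 - 15*1/16 + 6/((-15*1/16))) = -481 + √(2 - 15/16 + 6/(-15/16)) = -481 + √(2 - 15/16 + 6*(-16/15)) = -481 + √(2 - 15/16 - 32/5) = -481 + √(-427/80) = -481 + I*√2135/20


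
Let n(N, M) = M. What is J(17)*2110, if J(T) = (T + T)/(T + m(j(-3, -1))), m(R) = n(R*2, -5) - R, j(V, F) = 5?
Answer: 71740/7 ≈ 10249.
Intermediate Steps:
m(R) = -5 - R
J(T) = 2*T/(-10 + T) (J(T) = (T + T)/(T + (-5 - 1*5)) = (2*T)/(T + (-5 - 5)) = (2*T)/(T - 10) = (2*T)/(-10 + T) = 2*T/(-10 + T))
J(17)*2110 = (2*17/(-10 + 17))*2110 = (2*17/7)*2110 = (2*17*(⅐))*2110 = (34/7)*2110 = 71740/7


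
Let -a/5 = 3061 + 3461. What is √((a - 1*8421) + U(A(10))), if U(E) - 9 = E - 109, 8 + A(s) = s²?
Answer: I*√41039 ≈ 202.58*I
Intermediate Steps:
a = -32610 (a = -5*(3061 + 3461) = -5*6522 = -32610)
A(s) = -8 + s²
U(E) = -100 + E (U(E) = 9 + (E - 109) = 9 + (-109 + E) = -100 + E)
√((a - 1*8421) + U(A(10))) = √((-32610 - 1*8421) + (-100 + (-8 + 10²))) = √((-32610 - 8421) + (-100 + (-8 + 100))) = √(-41031 + (-100 + 92)) = √(-41031 - 8) = √(-41039) = I*√41039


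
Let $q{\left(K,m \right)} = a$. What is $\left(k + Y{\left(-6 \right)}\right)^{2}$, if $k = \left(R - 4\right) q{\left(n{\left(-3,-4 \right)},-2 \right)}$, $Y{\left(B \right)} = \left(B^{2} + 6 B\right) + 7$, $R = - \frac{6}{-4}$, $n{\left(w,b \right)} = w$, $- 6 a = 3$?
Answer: $\frac{1089}{16} \approx 68.063$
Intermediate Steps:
$a = - \frac{1}{2}$ ($a = \left(- \frac{1}{6}\right) 3 = - \frac{1}{2} \approx -0.5$)
$R = \frac{3}{2}$ ($R = \left(-6\right) \left(- \frac{1}{4}\right) = \frac{3}{2} \approx 1.5$)
$Y{\left(B \right)} = 7 + B^{2} + 6 B$
$q{\left(K,m \right)} = - \frac{1}{2}$
$k = \frac{5}{4}$ ($k = \left(\frac{3}{2} - 4\right) \left(- \frac{1}{2}\right) = \left(- \frac{5}{2}\right) \left(- \frac{1}{2}\right) = \frac{5}{4} \approx 1.25$)
$\left(k + Y{\left(-6 \right)}\right)^{2} = \left(\frac{5}{4} + \left(7 + \left(-6\right)^{2} + 6 \left(-6\right)\right)\right)^{2} = \left(\frac{5}{4} + \left(7 + 36 - 36\right)\right)^{2} = \left(\frac{5}{4} + 7\right)^{2} = \left(\frac{33}{4}\right)^{2} = \frac{1089}{16}$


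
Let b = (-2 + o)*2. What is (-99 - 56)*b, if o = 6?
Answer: -1240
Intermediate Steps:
b = 8 (b = (-2 + 6)*2 = 4*2 = 8)
(-99 - 56)*b = (-99 - 56)*8 = -155*8 = -1240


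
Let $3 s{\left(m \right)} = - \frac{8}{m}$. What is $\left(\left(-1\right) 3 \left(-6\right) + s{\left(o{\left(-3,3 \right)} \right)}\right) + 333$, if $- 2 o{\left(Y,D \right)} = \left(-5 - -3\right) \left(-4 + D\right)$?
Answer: $\frac{1061}{3} \approx 353.67$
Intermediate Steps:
$o{\left(Y,D \right)} = -4 + D$ ($o{\left(Y,D \right)} = - \frac{\left(-5 - -3\right) \left(-4 + D\right)}{2} = - \frac{\left(-5 + 3\right) \left(-4 + D\right)}{2} = - \frac{\left(-2\right) \left(-4 + D\right)}{2} = - \frac{8 - 2 D}{2} = -4 + D$)
$s{\left(m \right)} = - \frac{8}{3 m}$ ($s{\left(m \right)} = \frac{\left(-8\right) \frac{1}{m}}{3} = - \frac{8}{3 m}$)
$\left(\left(-1\right) 3 \left(-6\right) + s{\left(o{\left(-3,3 \right)} \right)}\right) + 333 = \left(\left(-1\right) 3 \left(-6\right) - \frac{8}{3 \left(-4 + 3\right)}\right) + 333 = \left(\left(-3\right) \left(-6\right) - \frac{8}{3 \left(-1\right)}\right) + 333 = \left(18 - - \frac{8}{3}\right) + 333 = \left(18 + \frac{8}{3}\right) + 333 = \frac{62}{3} + 333 = \frac{1061}{3}$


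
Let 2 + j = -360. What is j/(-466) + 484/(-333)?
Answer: -52499/77589 ≈ -0.67663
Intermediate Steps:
j = -362 (j = -2 - 360 = -362)
j/(-466) + 484/(-333) = -362/(-466) + 484/(-333) = -362*(-1/466) + 484*(-1/333) = 181/233 - 484/333 = -52499/77589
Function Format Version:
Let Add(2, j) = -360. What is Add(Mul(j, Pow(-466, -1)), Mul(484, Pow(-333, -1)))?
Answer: Rational(-52499, 77589) ≈ -0.67663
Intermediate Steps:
j = -362 (j = Add(-2, -360) = -362)
Add(Mul(j, Pow(-466, -1)), Mul(484, Pow(-333, -1))) = Add(Mul(-362, Pow(-466, -1)), Mul(484, Pow(-333, -1))) = Add(Mul(-362, Rational(-1, 466)), Mul(484, Rational(-1, 333))) = Add(Rational(181, 233), Rational(-484, 333)) = Rational(-52499, 77589)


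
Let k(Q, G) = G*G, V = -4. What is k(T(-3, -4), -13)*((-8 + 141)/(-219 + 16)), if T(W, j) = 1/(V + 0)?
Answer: -3211/29 ≈ -110.72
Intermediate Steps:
T(W, j) = -1/4 (T(W, j) = 1/(-4 + 0) = 1/(-4) = -1/4)
k(Q, G) = G**2
k(T(-3, -4), -13)*((-8 + 141)/(-219 + 16)) = (-13)**2*((-8 + 141)/(-219 + 16)) = 169*(133/(-203)) = 169*(133*(-1/203)) = 169*(-19/29) = -3211/29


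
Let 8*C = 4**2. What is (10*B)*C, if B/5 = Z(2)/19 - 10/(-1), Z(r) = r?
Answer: 19200/19 ≈ 1010.5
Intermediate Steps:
C = 2 (C = (1/8)*4**2 = (1/8)*16 = 2)
B = 960/19 (B = 5*(2/19 - 10/(-1)) = 5*(2*(1/19) - 10*(-1)) = 5*(2/19 + 10) = 5*(192/19) = 960/19 ≈ 50.526)
(10*B)*C = (10*(960/19))*2 = (9600/19)*2 = 19200/19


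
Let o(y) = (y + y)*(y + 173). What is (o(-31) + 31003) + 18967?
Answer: 41166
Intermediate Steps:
o(y) = 2*y*(173 + y) (o(y) = (2*y)*(173 + y) = 2*y*(173 + y))
(o(-31) + 31003) + 18967 = (2*(-31)*(173 - 31) + 31003) + 18967 = (2*(-31)*142 + 31003) + 18967 = (-8804 + 31003) + 18967 = 22199 + 18967 = 41166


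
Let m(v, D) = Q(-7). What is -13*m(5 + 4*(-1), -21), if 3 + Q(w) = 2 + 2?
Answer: -13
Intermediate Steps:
Q(w) = 1 (Q(w) = -3 + (2 + 2) = -3 + 4 = 1)
m(v, D) = 1
-13*m(5 + 4*(-1), -21) = -13*1 = -13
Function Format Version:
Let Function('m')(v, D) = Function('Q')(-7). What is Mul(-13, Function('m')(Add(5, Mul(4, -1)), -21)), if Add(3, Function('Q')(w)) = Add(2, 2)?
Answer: -13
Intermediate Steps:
Function('Q')(w) = 1 (Function('Q')(w) = Add(-3, Add(2, 2)) = Add(-3, 4) = 1)
Function('m')(v, D) = 1
Mul(-13, Function('m')(Add(5, Mul(4, -1)), -21)) = Mul(-13, 1) = -13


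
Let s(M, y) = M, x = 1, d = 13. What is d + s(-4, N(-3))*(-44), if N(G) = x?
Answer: 189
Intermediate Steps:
N(G) = 1
d + s(-4, N(-3))*(-44) = 13 - 4*(-44) = 13 + 176 = 189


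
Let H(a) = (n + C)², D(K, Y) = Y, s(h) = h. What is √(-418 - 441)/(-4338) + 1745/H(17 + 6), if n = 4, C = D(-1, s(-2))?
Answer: 1745/4 - I*√859/4338 ≈ 436.25 - 0.0067563*I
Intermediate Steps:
C = -2
H(a) = 4 (H(a) = (4 - 2)² = 2² = 4)
√(-418 - 441)/(-4338) + 1745/H(17 + 6) = √(-418 - 441)/(-4338) + 1745/4 = √(-859)*(-1/4338) + 1745*(¼) = (I*√859)*(-1/4338) + 1745/4 = -I*√859/4338 + 1745/4 = 1745/4 - I*√859/4338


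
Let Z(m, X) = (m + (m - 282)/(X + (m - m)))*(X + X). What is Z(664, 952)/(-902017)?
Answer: -1265020/902017 ≈ -1.4024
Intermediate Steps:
Z(m, X) = 2*X*(m + (-282 + m)/X) (Z(m, X) = (m + (-282 + m)/(X + 0))*(2*X) = (m + (-282 + m)/X)*(2*X) = 2*X*(m + (-282 + m)/X))
Z(664, 952)/(-902017) = (-564 + 2*664 + 2*952*664)/(-902017) = (-564 + 1328 + 1264256)*(-1/902017) = 1265020*(-1/902017) = -1265020/902017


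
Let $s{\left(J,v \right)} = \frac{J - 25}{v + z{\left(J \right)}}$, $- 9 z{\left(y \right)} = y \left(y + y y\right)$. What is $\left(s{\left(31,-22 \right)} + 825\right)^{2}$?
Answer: $\frac{162992407855104}{239475625} \approx 6.8062 \cdot 10^{5}$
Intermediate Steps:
$z{\left(y \right)} = - \frac{y \left(y + y^{2}\right)}{9}$ ($z{\left(y \right)} = - \frac{y \left(y + y y\right)}{9} = - \frac{y \left(y + y^{2}\right)}{9}$)
$s{\left(J,v \right)} = \frac{-25 + J}{v + \frac{J^{2} \left(-1 - J\right)}{9}}$ ($s{\left(J,v \right)} = \frac{J - 25}{v + \frac{J^{2} \left(-1 - J\right)}{9}} = \frac{-25 + J}{v + \frac{J^{2} \left(-1 - J\right)}{9}}$)
$\left(s{\left(31,-22 \right)} + 825\right)^{2} = \left(\frac{9 \left(25 - 31\right)}{\left(-9\right) \left(-22\right) + 31^{2} \left(1 + 31\right)} + 825\right)^{2} = \left(\frac{9 \left(25 - 31\right)}{198 + 961 \cdot 32} + 825\right)^{2} = \left(9 \frac{1}{198 + 30752} \left(-6\right) + 825\right)^{2} = \left(9 \cdot \frac{1}{30950} \left(-6\right) + 825\right)^{2} = \left(- \frac{27}{15475} + 825\right)^{2} = \left(\frac{12766848}{15475}\right)^{2} = \frac{162992407855104}{239475625}$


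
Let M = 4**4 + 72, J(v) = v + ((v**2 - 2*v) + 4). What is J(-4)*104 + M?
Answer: 2824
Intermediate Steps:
J(v) = 4 + v**2 - v (J(v) = v + (4 + v**2 - 2*v) = 4 + v**2 - v)
M = 328 (M = 256 + 72 = 328)
J(-4)*104 + M = (4 + (-4)**2 - 1*(-4))*104 + 328 = (4 + 16 + 4)*104 + 328 = 24*104 + 328 = 2496 + 328 = 2824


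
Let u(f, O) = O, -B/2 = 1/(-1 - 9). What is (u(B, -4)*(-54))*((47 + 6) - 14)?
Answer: 8424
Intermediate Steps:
B = ⅕ (B = -2/(-1 - 9) = -2/(-10) = -2*(-⅒) = ⅕ ≈ 0.20000)
(u(B, -4)*(-54))*((47 + 6) - 14) = (-4*(-54))*((47 + 6) - 14) = 216*(53 - 14) = 216*39 = 8424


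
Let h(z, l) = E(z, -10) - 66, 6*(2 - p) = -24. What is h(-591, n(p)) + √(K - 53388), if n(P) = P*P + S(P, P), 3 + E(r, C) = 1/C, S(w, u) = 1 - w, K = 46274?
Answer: -691/10 + I*√7114 ≈ -69.1 + 84.344*I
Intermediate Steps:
p = 6 (p = 2 - ⅙*(-24) = 2 + 4 = 6)
E(r, C) = -3 + 1/C
n(P) = 1 + P² - P (n(P) = P*P + (1 - P) = P² + (1 - P) = 1 + P² - P)
h(z, l) = -691/10 (h(z, l) = (-3 + 1/(-10)) - 66 = (-3 - ⅒) - 66 = -31/10 - 66 = -691/10)
h(-591, n(p)) + √(K - 53388) = -691/10 + √(46274 - 53388) = -691/10 + √(-7114) = -691/10 + I*√7114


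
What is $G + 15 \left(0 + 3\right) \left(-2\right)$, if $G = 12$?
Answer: $-78$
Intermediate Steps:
$G + 15 \left(0 + 3\right) \left(-2\right) = 12 + 15 \left(0 + 3\right) \left(-2\right) = 12 + 15 \cdot 3 \left(-2\right) = 12 + 15 \left(-6\right) = 12 - 90 = -78$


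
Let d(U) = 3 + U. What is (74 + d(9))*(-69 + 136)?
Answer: 5762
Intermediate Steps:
(74 + d(9))*(-69 + 136) = (74 + (3 + 9))*(-69 + 136) = (74 + 12)*67 = 86*67 = 5762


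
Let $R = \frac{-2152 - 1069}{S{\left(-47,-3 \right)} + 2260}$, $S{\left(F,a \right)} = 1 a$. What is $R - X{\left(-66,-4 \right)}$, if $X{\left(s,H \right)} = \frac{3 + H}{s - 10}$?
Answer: $- \frac{247053}{171532} \approx -1.4403$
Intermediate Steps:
$S{\left(F,a \right)} = a$
$X{\left(s,H \right)} = \frac{3 + H}{-10 + s}$
$R = - \frac{3221}{2257}$ ($R = \frac{-2152 - 1069}{-3 + 2260} = - \frac{3221}{2257} \approx -1.4271$)
$R - X{\left(-66,-4 \right)} = - \frac{3221}{2257} - \frac{3 - 4}{-10 - 66} = - \frac{3221}{2257} - \frac{1}{-76} \left(-1\right) = - \frac{3221}{2257} - \left(- \frac{1}{76}\right) \left(-1\right) = - \frac{3221}{2257} - \frac{1}{76} = - \frac{247053}{171532}$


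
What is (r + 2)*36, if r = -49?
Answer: -1692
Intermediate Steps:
(r + 2)*36 = (-49 + 2)*36 = -47*36 = -1692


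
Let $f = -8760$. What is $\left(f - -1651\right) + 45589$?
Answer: $38480$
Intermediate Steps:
$\left(f - -1651\right) + 45589 = \left(-8760 - -1651\right) + 45589 = \left(-8760 + 1651\right) + 45589 = -7109 + 45589 = 38480$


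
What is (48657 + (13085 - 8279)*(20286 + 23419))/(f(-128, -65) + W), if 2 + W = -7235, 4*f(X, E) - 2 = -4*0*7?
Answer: -420189774/14473 ≈ -29033.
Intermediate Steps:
f(X, E) = ½ (f(X, E) = ½ + (-4*0*7)/4 = ½ + (0*7)/4 = ½ + (¼)*0 = ½ + 0 = ½)
W = -7237 (W = -2 - 7235 = -7237)
(48657 + (13085 - 8279)*(20286 + 23419))/(f(-128, -65) + W) = (48657 + (13085 - 8279)*(20286 + 23419))/(½ - 7237) = (48657 + 4806*43705)/(-14473/2) = (48657 + 210046230)*(-2/14473) = 210094887*(-2/14473) = -420189774/14473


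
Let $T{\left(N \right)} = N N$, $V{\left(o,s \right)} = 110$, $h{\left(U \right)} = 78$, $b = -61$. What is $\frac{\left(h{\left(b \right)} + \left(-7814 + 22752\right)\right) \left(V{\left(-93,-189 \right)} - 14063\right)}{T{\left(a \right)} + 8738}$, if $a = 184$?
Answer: $- \frac{34919708}{7099} \approx -4919.0$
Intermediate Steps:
$T{\left(N \right)} = N^{2}$
$\frac{\left(h{\left(b \right)} + \left(-7814 + 22752\right)\right) \left(V{\left(-93,-189 \right)} - 14063\right)}{T{\left(a \right)} + 8738} = \frac{\left(78 + \left(-7814 + 22752\right)\right) \left(110 - 14063\right)}{184^{2} + 8738} = \frac{\left(78 + 14938\right) \left(-13953\right)}{33856 + 8738} = \frac{15016 \left(-13953\right)}{42594} = \left(-209518248\right) \frac{1}{42594} = - \frac{34919708}{7099}$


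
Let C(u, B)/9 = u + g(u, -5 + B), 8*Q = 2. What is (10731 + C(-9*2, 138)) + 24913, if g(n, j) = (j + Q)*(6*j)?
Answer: 1984967/2 ≈ 9.9248e+5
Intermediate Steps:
Q = ¼ (Q = (⅛)*2 = ¼ ≈ 0.25000)
g(n, j) = 6*j*(¼ + j) (g(n, j) = (j + ¼)*(6*j) = (¼ + j)*(6*j) = 6*j*(¼ + j))
C(u, B) = 9*u + 27*(-19 + 4*B)*(-5 + B)/2 (C(u, B) = 9*(u + 3*(-5 + B)*(1 + 4*(-5 + B))/2) = 9*(u + 3*(-5 + B)*(1 + (-20 + 4*B))/2) = 9*(u + 3*(-5 + B)*(-19 + 4*B)/2) = 9*(u + 3*(-19 + 4*B)*(-5 + B)/2) = 9*u + 27*(-19 + 4*B)*(-5 + B)/2)
(10731 + C(-9*2, 138)) + 24913 = (10731 + (9*(-9*2) + 27*(-19 + 4*138)*(-5 + 138)/2)) + 24913 = (10731 + (9*(-18) + (27/2)*(-19 + 552)*133)) + 24913 = (10731 + (-162 + (27/2)*533*133)) + 24913 = (10731 + (-162 + 1914003/2)) + 24913 = (10731 + 1913679/2) + 24913 = 1935141/2 + 24913 = 1984967/2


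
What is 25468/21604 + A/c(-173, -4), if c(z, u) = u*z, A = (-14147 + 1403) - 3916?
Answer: -21393674/934373 ≈ -22.896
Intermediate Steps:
A = -16660 (A = -12744 - 3916 = -16660)
25468/21604 + A/c(-173, -4) = 25468/21604 - 16660/((-4*(-173))) = 25468*(1/21604) - 16660/692 = 6367/5401 - 16660*1/692 = 6367/5401 - 4165/173 = -21393674/934373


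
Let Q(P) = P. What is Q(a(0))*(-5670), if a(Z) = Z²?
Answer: 0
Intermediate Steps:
Q(a(0))*(-5670) = 0²*(-5670) = 0*(-5670) = 0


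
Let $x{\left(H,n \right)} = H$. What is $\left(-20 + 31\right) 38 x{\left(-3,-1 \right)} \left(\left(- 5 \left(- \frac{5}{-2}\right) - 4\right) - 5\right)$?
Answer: $26961$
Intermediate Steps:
$\left(-20 + 31\right) 38 x{\left(-3,-1 \right)} \left(\left(- 5 \left(- \frac{5}{-2}\right) - 4\right) - 5\right) = \left(-20 + 31\right) 38 \left(- 3 \left(\left(- 5 \left(- \frac{5}{-2}\right) - 4\right) - 5\right)\right) = 11 \cdot 38 \left(- 3 \left(\left(- 5 \left(\left(-5\right) \left(- \frac{1}{2}\right)\right) - 4\right) - 5\right)\right) = 418 \left(- 3 \left(\left(\left(-5\right) \frac{5}{2} - 4\right) - 5\right)\right) = 418 \left(- 3 \left(\left(- \frac{25}{2} - 4\right) - 5\right)\right) = 418 \left(- 3 \left(- \frac{33}{2} - 5\right)\right) = 418 \left(\left(-3\right) \left(- \frac{43}{2}\right)\right) = 418 \cdot \frac{129}{2} = 26961$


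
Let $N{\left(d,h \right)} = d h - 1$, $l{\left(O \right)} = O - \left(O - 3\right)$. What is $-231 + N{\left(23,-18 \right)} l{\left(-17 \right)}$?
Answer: $-1476$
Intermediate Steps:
$l{\left(O \right)} = 3$ ($l{\left(O \right)} = O - \left(-3 + O\right) = 3$)
$N{\left(d,h \right)} = -1 + d h$
$-231 + N{\left(23,-18 \right)} l{\left(-17 \right)} = -231 + \left(-1 + 23 \left(-18\right)\right) 3 = -231 + \left(-1 - 414\right) 3 = -231 - 1245 = -1476$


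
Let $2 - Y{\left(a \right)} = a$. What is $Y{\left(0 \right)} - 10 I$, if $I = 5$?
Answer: $-48$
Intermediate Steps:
$Y{\left(a \right)} = 2 - a$
$Y{\left(0 \right)} - 10 I = \left(2 - 0\right) - 50 = \left(2 + 0\right) - 50 = 2 - 50 = -48$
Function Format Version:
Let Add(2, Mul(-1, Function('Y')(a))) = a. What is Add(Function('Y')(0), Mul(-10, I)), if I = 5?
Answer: -48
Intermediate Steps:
Function('Y')(a) = Add(2, Mul(-1, a))
Add(Function('Y')(0), Mul(-10, I)) = Add(Add(2, Mul(-1, 0)), Mul(-10, 5)) = Add(Add(2, 0), -50) = Add(2, -50) = -48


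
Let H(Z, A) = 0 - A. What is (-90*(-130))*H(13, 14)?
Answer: -163800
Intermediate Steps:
H(Z, A) = -A
(-90*(-130))*H(13, 14) = (-90*(-130))*(-1*14) = 11700*(-14) = -163800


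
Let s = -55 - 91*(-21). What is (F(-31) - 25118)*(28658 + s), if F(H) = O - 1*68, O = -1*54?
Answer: -770173360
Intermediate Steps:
O = -54
s = 1856 (s = -55 + 1911 = 1856)
F(H) = -122 (F(H) = -54 - 1*68 = -54 - 68 = -122)
(F(-31) - 25118)*(28658 + s) = (-122 - 25118)*(28658 + 1856) = -25240*30514 = -770173360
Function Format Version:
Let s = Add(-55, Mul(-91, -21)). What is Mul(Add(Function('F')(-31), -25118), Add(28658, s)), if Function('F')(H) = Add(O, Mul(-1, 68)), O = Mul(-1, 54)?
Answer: -770173360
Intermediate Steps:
O = -54
s = 1856 (s = Add(-55, 1911) = 1856)
Function('F')(H) = -122 (Function('F')(H) = Add(-54, Mul(-1, 68)) = Add(-54, -68) = -122)
Mul(Add(Function('F')(-31), -25118), Add(28658, s)) = Mul(Add(-122, -25118), Add(28658, 1856)) = Mul(-25240, 30514) = -770173360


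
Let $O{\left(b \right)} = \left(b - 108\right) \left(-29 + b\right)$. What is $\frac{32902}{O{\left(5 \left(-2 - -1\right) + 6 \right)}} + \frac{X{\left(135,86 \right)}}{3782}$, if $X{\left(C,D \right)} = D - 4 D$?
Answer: $\frac{30915599}{2832718} \approx 10.914$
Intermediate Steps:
$X{\left(C,D \right)} = - 3 D$
$O{\left(b \right)} = \left(-108 + b\right) \left(-29 + b\right)$
$\frac{32902}{O{\left(5 \left(-2 - -1\right) + 6 \right)}} + \frac{X{\left(135,86 \right)}}{3782} = \frac{32902}{3132 + \left(5 \left(-2 - -1\right) + 6\right)^{2} - 137 \left(5 \left(-2 - -1\right) + 6\right)} + \frac{\left(-3\right) 86}{3782} = \frac{32902}{3132 + \left(5 \left(-2 + 1\right) + 6\right)^{2} - 137 \left(5 \left(-2 + 1\right) + 6\right)} - \frac{129}{1891} = \frac{32902}{3132 + \left(5 \left(-1\right) + 6\right)^{2} - 137 \left(5 \left(-1\right) + 6\right)} - \frac{129}{1891} = \frac{32902}{3132 + \left(-5 + 6\right)^{2} - 137 \left(-5 + 6\right)} - \frac{129}{1891} = \frac{32902}{3132 + 1^{2} - 137} - \frac{129}{1891} = \frac{32902}{3132 + 1 - 137} - \frac{129}{1891} = \frac{32902}{2996} - \frac{129}{1891} = 32902 \cdot \frac{1}{2996} - \frac{129}{1891} = \frac{16451}{1498} - \frac{129}{1891} = \frac{30915599}{2832718}$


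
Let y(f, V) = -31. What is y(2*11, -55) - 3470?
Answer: -3501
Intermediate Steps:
y(2*11, -55) - 3470 = -31 - 3470 = -3501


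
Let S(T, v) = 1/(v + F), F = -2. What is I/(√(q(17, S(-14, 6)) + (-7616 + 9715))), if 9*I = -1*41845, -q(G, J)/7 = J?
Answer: -83690*√8389/75501 ≈ -101.53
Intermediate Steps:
S(T, v) = 1/(-2 + v) (S(T, v) = 1/(v - 2) = 1/(-2 + v))
q(G, J) = -7*J
I = -41845/9 (I = (-1*41845)/9 = (⅑)*(-41845) = -41845/9 ≈ -4649.4)
I/(√(q(17, S(-14, 6)) + (-7616 + 9715))) = -41845/(9*√(-7/(-2 + 6) + (-7616 + 9715))) = -41845/(9*√(-7/4 + 2099)) = -41845*2*√8389/8389/9 = -83690*√8389/75501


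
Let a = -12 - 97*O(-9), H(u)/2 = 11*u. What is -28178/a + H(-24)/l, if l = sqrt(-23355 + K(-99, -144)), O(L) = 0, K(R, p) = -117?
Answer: 14089/6 + 44*I*sqrt(163)/163 ≈ 2348.2 + 3.4463*I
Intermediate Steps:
H(u) = 22*u (H(u) = 2*(11*u) = 22*u)
l = 12*I*sqrt(163) (l = sqrt(-23355 - 117) = sqrt(-23472) = 12*I*sqrt(163) ≈ 153.21*I)
a = -12 (a = -12 - 97*0 = -12 + 0 = -12)
-28178/a + H(-24)/l = -28178/(-12) + (22*(-24))/((12*I*sqrt(163))) = -28178*(-1/12) - (-44)*I*sqrt(163)/163 = 14089/6 + 44*I*sqrt(163)/163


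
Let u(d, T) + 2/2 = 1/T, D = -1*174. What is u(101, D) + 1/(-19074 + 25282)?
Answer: -543113/540096 ≈ -1.0056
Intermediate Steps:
D = -174
u(d, T) = -1 + 1/T
u(101, D) + 1/(-19074 + 25282) = (1 - 1*(-174))/(-174) + 1/(-19074 + 25282) = -(1 + 174)/174 + 1/6208 = -1/174*175 + 1/6208 = -175/174 + 1/6208 = -543113/540096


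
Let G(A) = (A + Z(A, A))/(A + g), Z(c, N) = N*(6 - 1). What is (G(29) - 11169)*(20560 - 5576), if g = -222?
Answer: -32302372344/193 ≈ -1.6737e+8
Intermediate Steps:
Z(c, N) = 5*N (Z(c, N) = N*5 = 5*N)
G(A) = 6*A/(-222 + A) (G(A) = (A + 5*A)/(A - 222) = (6*A)/(-222 + A) = 6*A/(-222 + A))
(G(29) - 11169)*(20560 - 5576) = (6*29/(-222 + 29) - 11169)*(20560 - 5576) = (6*29/(-193) - 11169)*14984 = (6*29*(-1/193) - 11169)*14984 = (-174/193 - 11169)*14984 = -2155791/193*14984 = -32302372344/193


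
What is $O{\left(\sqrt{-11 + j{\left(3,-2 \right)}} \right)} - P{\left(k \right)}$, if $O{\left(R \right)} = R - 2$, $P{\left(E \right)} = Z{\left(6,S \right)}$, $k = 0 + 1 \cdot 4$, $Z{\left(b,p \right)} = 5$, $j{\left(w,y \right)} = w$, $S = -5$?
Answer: $-7 + 2 i \sqrt{2} \approx -7.0 + 2.8284 i$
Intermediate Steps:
$k = 4$ ($k = 0 + 4 = 4$)
$P{\left(E \right)} = 5$
$O{\left(R \right)} = -2 + R$
$O{\left(\sqrt{-11 + j{\left(3,-2 \right)}} \right)} - P{\left(k \right)} = \left(-2 + \sqrt{-11 + 3}\right) - 5 = \left(-2 + \sqrt{-8}\right) - 5 = \left(-2 + 2 i \sqrt{2}\right) - 5 = -7 + 2 i \sqrt{2}$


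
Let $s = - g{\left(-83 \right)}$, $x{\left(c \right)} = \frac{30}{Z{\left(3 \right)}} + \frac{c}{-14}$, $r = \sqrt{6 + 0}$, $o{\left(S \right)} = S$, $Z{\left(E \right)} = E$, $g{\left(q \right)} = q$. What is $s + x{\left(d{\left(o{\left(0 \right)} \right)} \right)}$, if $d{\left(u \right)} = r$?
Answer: $93 - \frac{\sqrt{6}}{14} \approx 92.825$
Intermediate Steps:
$r = \sqrt{6} \approx 2.4495$
$d{\left(u \right)} = \sqrt{6}$
$x{\left(c \right)} = 10 - \frac{c}{14}$ ($x{\left(c \right)} = \frac{30}{3} + \frac{c}{-14} = 30 \cdot \frac{1}{3} + c \left(- \frac{1}{14}\right) = 10 - \frac{c}{14}$)
$s = 83$ ($s = \left(-1\right) \left(-83\right) = 83$)
$s + x{\left(d{\left(o{\left(0 \right)} \right)} \right)} = 83 + \left(10 - \frac{\sqrt{6}}{14}\right) = 93 - \frac{\sqrt{6}}{14}$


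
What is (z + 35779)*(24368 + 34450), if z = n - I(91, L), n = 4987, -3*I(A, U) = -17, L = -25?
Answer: 2397441286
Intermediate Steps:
I(A, U) = 17/3 (I(A, U) = -1/3*(-17) = 17/3)
z = 14944/3 (z = 4987 - 1*17/3 = 4987 - 17/3 = 14944/3 ≈ 4981.3)
(z + 35779)*(24368 + 34450) = (14944/3 + 35779)*(24368 + 34450) = (122281/3)*58818 = 2397441286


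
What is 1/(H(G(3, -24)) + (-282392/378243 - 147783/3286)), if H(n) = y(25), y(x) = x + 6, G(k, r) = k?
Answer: -1242906498/18295723943 ≈ -0.067934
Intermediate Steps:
y(x) = 6 + x
H(n) = 31 (H(n) = 6 + 25 = 31)
1/(H(G(3, -24)) + (-282392/378243 - 147783/3286)) = 1/(31 + (-282392/378243 - 147783/3286)) = 1/(31 - 56825825381/1242906498) = 1/(-18295723943/1242906498) = -1242906498/18295723943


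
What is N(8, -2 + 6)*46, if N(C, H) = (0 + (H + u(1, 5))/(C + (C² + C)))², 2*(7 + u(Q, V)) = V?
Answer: 23/12800 ≈ 0.0017969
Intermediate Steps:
u(Q, V) = -7 + V/2
N(C, H) = (-9/2 + H)²/(C² + 2*C)² (N(C, H) = (0 + (H + (-7 + (½)*5))/(C + (C² + C)))² = (0 + (H + (-7 + 5/2))/(C + (C + C²)))² = (0 + (H - 9/2)/(C² + 2*C))² = (0 + (-9/2 + H)/(C² + 2*C))² = ((-9/2 + H)/(C² + 2*C))² = (-9/2 + H)²/(C² + 2*C)²)
N(8, -2 + 6)*46 = ((¼)*(-9 + 2*(-2 + 6))²/(8²*(2 + 8)²))*46 = ((¼)*(1/64)*(-9 + 2*4)²/10²)*46 = ((¼)*(1/64)*(-9 + 8)²*(1/100))*46 = ((¼)*(1/64)*(-1)²*(1/100))*46 = ((¼)*(1/64)*1*(1/100))*46 = (1/25600)*46 = 23/12800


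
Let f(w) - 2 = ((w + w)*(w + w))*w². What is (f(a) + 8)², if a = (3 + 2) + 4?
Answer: 689272516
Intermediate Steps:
a = 9 (a = 5 + 4 = 9)
f(w) = 2 + 4*w⁴ (f(w) = 2 + ((w + w)*(w + w))*w² = 2 + ((2*w)*(2*w))*w² = 2 + (4*w²)*w² = 2 + 4*w⁴)
(f(a) + 8)² = ((2 + 4*9⁴) + 8)² = ((2 + 4*6561) + 8)² = ((2 + 26244) + 8)² = (26246 + 8)² = 26254² = 689272516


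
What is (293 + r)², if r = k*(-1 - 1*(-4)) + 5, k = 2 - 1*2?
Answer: 88804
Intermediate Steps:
k = 0 (k = 2 - 2 = 0)
r = 5 (r = 0*(-1 - 1*(-4)) + 5 = 0*(-1 + 4) + 5 = 0*3 + 5 = 0 + 5 = 5)
(293 + r)² = (293 + 5)² = 298² = 88804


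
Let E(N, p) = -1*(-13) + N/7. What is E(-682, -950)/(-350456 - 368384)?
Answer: 591/5031880 ≈ 0.00011745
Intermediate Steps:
E(N, p) = 13 + N/7 (E(N, p) = 13 + N*(⅐) = 13 + N/7)
E(-682, -950)/(-350456 - 368384) = (13 + (⅐)*(-682))/(-350456 - 368384) = (13 - 682/7)/(-718840) = -591/7*(-1/718840) = 591/5031880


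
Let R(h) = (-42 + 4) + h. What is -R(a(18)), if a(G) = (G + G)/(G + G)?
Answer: 37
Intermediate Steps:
a(G) = 1 (a(G) = (2*G)/((2*G)) = (2*G)*(1/(2*G)) = 1)
R(h) = -38 + h
-R(a(18)) = -(-38 + 1) = -1*(-37) = 37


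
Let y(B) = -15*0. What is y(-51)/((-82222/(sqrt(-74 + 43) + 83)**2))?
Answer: 0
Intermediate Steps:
y(B) = 0
y(-51)/((-82222/(sqrt(-74 + 43) + 83)**2)) = 0/((-82222/(sqrt(-74 + 43) + 83)**2)) = 0/((-82222/(sqrt(-31) + 83)**2)) = 0/((-82222/(I*sqrt(31) + 83)**2)) = 0/((-82222/(83 + I*sqrt(31))**2)) = 0*(-(83 + I*sqrt(31))**2/82222) = 0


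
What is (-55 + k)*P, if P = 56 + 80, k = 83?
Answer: 3808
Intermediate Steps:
P = 136
(-55 + k)*P = (-55 + 83)*136 = 28*136 = 3808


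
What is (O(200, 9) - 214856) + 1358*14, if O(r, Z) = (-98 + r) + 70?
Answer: -195672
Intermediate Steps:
O(r, Z) = -28 + r
(O(200, 9) - 214856) + 1358*14 = ((-28 + 200) - 214856) + 1358*14 = (172 - 214856) + 19012 = -214684 + 19012 = -195672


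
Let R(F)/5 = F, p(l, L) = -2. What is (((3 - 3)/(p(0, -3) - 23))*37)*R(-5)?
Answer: 0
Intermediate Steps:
R(F) = 5*F
(((3 - 3)/(p(0, -3) - 23))*37)*R(-5) = (((3 - 3)/(-2 - 23))*37)*(5*(-5)) = ((0/(-25))*37)*(-25) = ((0*(-1/25))*37)*(-25) = (0*37)*(-25) = 0*(-25) = 0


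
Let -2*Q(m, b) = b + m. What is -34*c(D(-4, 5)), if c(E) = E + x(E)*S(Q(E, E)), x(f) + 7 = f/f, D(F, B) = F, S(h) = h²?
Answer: 3400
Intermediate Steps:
Q(m, b) = -b/2 - m/2 (Q(m, b) = -(b + m)/2 = -b/2 - m/2)
x(f) = -6 (x(f) = -7 + f/f = -7 + 1 = -6)
c(E) = E - 6*E² (c(E) = E - 6*(-E/2 - E/2)² = E - 6*E²)
-34*c(D(-4, 5)) = -(-136)*(1 - 6*(-4)) = -(-136)*(1 + 24) = -(-136)*25 = -34*(-100) = 3400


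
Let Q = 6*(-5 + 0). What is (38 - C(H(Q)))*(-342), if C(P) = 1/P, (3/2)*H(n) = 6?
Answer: -25821/2 ≈ -12911.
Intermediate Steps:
Q = -30 (Q = 6*(-5) = -30)
H(n) = 4 (H(n) = (⅔)*6 = 4)
(38 - C(H(Q)))*(-342) = (38 - 1/4)*(-342) = (38 - 1*¼)*(-342) = (38 - ¼)*(-342) = (151/4)*(-342) = -25821/2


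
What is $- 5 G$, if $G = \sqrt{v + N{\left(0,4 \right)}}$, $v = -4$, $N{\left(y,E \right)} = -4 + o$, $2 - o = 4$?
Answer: $- 5 i \sqrt{10} \approx - 15.811 i$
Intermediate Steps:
$o = -2$ ($o = 2 - 4 = -2$)
$N{\left(y,E \right)} = -6$ ($N{\left(y,E \right)} = -4 - 2 = -6$)
$G = i \sqrt{10}$ ($G = \sqrt{-4 - 6} = \sqrt{-10} = i \sqrt{10} \approx 3.1623 i$)
$- 5 G = - 5 i \sqrt{10}$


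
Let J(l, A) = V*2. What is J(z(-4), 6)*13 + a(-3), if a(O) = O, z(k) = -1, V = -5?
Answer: -133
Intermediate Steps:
J(l, A) = -10 (J(l, A) = -5*2 = -10)
J(z(-4), 6)*13 + a(-3) = -10*13 - 3 = -130 - 3 = -133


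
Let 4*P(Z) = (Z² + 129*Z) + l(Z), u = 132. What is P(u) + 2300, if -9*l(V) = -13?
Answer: 392881/36 ≈ 10913.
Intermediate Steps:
l(V) = 13/9 (l(V) = -⅑*(-13) = 13/9)
P(Z) = 13/36 + Z²/4 + 129*Z/4 (P(Z) = ((Z² + 129*Z) + 13/9)/4 = (13/9 + Z² + 129*Z)/4 = 13/36 + Z²/4 + 129*Z/4)
P(u) + 2300 = (13/36 + (¼)*132² + (129/4)*132) + 2300 = (13/36 + (¼)*17424 + 4257) + 2300 = (13/36 + 4356 + 4257) + 2300 = 310081/36 + 2300 = 392881/36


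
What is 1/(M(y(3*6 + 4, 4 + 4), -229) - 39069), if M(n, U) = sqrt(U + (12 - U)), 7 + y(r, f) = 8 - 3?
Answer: -13023/508795583 - 2*sqrt(3)/1526386749 ≈ -2.5598e-5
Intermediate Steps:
y(r, f) = -2 (y(r, f) = -7 + (8 - 3) = -7 + 5 = -2)
M(n, U) = 2*sqrt(3) (M(n, U) = sqrt(12) = 2*sqrt(3))
1/(M(y(3*6 + 4, 4 + 4), -229) - 39069) = 1/(2*sqrt(3) - 39069) = 1/(-39069 + 2*sqrt(3))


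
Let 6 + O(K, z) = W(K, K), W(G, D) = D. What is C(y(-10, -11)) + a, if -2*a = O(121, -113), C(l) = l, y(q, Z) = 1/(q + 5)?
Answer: -577/10 ≈ -57.700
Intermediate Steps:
y(q, Z) = 1/(5 + q)
O(K, z) = -6 + K
a = -115/2 (a = -(-6 + 121)/2 = -1/2*115 = -115/2 ≈ -57.500)
C(y(-10, -11)) + a = 1/(5 - 10) - 115/2 = 1/(-5) - 115/2 = -1/5 - 115/2 = -577/10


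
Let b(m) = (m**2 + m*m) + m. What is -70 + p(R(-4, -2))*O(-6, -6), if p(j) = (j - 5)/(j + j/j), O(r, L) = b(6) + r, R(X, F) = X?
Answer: 146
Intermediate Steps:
b(m) = m + 2*m**2 (b(m) = (m**2 + m**2) + m = 2*m**2 + m = m + 2*m**2)
O(r, L) = 78 + r (O(r, L) = 6*(1 + 2*6) + r = 6*(1 + 12) + r = 6*13 + r = 78 + r)
p(j) = (-5 + j)/(1 + j) (p(j) = (-5 + j)/(j + 1) = (-5 + j)/(1 + j))
-70 + p(R(-4, -2))*O(-6, -6) = -70 + ((-5 - 4)/(1 - 4))*(78 - 6) = -70 + (-9/(-3))*72 = -70 - 1/3*(-9)*72 = -70 + 3*72 = -70 + 216 = 146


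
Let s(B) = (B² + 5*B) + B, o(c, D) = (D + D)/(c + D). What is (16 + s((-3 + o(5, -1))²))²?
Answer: 14691889/256 ≈ 57390.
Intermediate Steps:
o(c, D) = 2*D/(D + c) (o(c, D) = (2*D)/(D + c) = 2*D/(D + c))
s(B) = B² + 6*B
(16 + s((-3 + o(5, -1))²))² = (16 + (-3 + 2*(-1)/(-1 + 5))²*(6 + (-3 + 2*(-1)/(-1 + 5))²))² = (16 + (-3 + 2*(-1)/4)²*(6 + (-3 + 2*(-1)/4)²))² = (16 + (-3 + 2*(-1)*(¼))²*(6 + (-3 + 2*(-1)*(¼))²))² = (16 + (-3 - ½)²*(6 + (-3 - ½)²))² = (16 + (-7/2)²*(6 + (-7/2)²))² = (16 + 49*(6 + 49/4)/4)² = (16 + (49/4)*(73/4))² = (16 + 3577/16)² = (3833/16)² = 14691889/256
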